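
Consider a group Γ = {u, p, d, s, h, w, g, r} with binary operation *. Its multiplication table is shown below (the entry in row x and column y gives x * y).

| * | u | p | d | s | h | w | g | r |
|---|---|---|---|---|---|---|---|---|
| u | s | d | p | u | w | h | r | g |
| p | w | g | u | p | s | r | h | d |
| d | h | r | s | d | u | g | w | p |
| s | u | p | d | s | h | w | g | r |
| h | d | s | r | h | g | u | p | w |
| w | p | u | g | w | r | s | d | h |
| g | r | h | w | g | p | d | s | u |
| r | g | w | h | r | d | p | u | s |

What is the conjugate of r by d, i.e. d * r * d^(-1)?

The identity is s. In row d, the entry s sits in column d, so d^(-1) = d.
d * r = p
p * d = u

u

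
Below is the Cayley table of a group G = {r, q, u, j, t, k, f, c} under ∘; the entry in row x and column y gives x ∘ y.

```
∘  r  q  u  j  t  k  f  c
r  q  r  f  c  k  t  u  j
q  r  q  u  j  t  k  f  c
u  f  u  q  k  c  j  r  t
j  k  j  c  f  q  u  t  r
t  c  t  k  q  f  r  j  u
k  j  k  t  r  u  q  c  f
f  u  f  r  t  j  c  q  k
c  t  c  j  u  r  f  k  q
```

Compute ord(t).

The identity element is q (its row matches the header).
t^1 = t
t^2 = t ∘ t = f
t^3 = f ∘ t = j
t^4 = j ∘ t = q
The first power of t equal to the identity is t^4, so ord(t) = 4.

4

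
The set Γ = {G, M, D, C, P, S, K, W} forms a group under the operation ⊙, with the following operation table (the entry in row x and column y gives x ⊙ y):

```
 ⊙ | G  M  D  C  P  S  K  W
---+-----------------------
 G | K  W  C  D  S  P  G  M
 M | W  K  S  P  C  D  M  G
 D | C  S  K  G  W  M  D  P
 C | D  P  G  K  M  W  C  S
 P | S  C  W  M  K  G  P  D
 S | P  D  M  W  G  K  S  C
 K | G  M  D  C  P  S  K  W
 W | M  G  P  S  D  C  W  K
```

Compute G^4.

K

G^1 = G
G^2 = G ⊙ G = K
G^3 = K ⊙ G = G
G^4 = G ⊙ G = K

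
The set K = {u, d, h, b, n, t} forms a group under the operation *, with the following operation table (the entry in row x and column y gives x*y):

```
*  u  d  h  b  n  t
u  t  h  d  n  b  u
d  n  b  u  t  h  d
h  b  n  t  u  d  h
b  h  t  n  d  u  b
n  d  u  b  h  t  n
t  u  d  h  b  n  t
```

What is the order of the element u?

2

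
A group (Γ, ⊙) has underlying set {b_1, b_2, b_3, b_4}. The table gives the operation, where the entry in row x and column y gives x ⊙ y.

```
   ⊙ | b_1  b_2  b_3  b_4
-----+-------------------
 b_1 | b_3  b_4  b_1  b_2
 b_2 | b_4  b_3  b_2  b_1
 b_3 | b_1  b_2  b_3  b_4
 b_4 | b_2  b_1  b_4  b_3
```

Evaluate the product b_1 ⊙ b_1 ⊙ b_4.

b_1 ⊙ b_1 = b_3
b_3 ⊙ b_4 = b_4

b_4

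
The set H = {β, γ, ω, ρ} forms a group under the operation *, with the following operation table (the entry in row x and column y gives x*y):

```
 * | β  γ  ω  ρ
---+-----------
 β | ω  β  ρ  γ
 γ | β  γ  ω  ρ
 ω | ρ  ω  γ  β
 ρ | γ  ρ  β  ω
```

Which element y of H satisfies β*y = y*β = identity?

ρ

First locate the identity: row γ matches the header, so γ is the identity.
Scan row β for γ: β*ρ = γ. Hence β^(-1) = ρ.
(Structurally, H here is isomorphic to the cyclic group Z_4.)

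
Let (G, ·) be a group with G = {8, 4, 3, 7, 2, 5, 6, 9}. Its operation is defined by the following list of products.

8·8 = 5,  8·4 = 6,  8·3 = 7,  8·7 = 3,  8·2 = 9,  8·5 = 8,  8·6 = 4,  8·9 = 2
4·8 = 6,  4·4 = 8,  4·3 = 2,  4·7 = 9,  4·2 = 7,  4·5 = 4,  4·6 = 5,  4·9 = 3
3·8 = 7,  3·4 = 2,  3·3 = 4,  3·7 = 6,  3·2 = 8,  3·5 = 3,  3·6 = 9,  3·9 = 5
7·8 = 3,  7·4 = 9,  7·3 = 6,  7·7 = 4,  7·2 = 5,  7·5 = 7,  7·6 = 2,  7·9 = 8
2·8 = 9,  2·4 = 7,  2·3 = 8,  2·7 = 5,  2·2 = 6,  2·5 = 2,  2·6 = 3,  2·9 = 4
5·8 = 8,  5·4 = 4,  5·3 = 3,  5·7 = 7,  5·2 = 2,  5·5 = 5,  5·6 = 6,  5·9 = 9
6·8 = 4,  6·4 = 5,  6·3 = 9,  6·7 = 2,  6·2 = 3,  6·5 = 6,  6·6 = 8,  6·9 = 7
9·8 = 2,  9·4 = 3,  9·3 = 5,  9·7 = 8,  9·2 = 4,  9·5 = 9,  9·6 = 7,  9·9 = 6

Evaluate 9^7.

9^1 = 9
9^2 = 9·9 = 6
9^3 = 6·9 = 7
9^4 = 7·9 = 8
9^5 = 8·9 = 2
9^6 = 2·9 = 4
9^7 = 4·9 = 3
(Structurally, G here is isomorphic to the cyclic group Z_8.)

3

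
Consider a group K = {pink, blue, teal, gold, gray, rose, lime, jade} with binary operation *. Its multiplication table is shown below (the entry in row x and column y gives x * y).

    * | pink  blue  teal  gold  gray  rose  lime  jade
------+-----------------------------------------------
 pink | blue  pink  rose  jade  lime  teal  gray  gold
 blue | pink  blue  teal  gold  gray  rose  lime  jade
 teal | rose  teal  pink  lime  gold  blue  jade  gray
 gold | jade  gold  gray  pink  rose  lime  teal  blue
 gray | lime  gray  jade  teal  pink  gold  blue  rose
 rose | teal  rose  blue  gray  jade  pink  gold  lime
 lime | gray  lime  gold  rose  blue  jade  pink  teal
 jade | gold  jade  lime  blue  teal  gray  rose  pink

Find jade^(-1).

First locate the identity: row blue matches the header, so blue is the identity.
Scan row jade for blue: jade * gold = blue. Hence jade^(-1) = gold.

gold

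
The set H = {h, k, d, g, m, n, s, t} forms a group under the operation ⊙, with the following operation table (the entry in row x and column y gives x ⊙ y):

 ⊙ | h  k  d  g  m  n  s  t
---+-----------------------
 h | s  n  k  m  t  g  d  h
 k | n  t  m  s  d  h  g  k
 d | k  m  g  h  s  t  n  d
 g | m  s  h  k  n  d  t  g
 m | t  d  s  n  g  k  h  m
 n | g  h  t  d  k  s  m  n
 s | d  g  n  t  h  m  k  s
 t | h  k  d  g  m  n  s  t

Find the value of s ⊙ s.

Read row s, column s: s ⊙ s = k.

k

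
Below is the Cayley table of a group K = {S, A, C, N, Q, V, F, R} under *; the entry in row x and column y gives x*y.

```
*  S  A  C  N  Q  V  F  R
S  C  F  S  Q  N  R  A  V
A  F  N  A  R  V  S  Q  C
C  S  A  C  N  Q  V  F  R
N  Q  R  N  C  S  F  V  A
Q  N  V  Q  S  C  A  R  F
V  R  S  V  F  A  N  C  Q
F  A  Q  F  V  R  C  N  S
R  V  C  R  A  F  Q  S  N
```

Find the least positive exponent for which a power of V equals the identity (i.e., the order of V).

4

The identity element is C (its row matches the header).
V^1 = V
V^2 = V*V = N
V^3 = N*V = F
V^4 = F*V = C
The first power of V equal to the identity is V^4, so ord(V) = 4.
(Structurally, K here is isomorphic to Z_2 x Z_4.)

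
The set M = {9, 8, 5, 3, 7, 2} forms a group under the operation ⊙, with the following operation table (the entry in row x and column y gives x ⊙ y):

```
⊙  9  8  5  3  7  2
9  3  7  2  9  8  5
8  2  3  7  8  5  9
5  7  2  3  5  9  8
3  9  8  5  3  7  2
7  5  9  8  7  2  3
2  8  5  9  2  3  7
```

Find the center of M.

An element z is central iff its row equals its column in the table.
For 7: 7 ⊙ 9 = 5 ≠ 8 = 9 ⊙ 7, so 7 ∉ Z.
Checking each element this way leaves Z(M) = {3}.

{3}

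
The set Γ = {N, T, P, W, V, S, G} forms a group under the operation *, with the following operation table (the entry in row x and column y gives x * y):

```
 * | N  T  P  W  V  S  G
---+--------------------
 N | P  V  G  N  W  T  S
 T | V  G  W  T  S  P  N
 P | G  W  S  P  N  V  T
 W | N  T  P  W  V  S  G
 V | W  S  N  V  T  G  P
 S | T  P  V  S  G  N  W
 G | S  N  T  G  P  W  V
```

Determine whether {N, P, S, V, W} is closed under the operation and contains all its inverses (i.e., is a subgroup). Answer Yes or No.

No

N * S = T, which is not in {N, P, S, V, W}.
The subset is not closed under *, so it is not a subgroup.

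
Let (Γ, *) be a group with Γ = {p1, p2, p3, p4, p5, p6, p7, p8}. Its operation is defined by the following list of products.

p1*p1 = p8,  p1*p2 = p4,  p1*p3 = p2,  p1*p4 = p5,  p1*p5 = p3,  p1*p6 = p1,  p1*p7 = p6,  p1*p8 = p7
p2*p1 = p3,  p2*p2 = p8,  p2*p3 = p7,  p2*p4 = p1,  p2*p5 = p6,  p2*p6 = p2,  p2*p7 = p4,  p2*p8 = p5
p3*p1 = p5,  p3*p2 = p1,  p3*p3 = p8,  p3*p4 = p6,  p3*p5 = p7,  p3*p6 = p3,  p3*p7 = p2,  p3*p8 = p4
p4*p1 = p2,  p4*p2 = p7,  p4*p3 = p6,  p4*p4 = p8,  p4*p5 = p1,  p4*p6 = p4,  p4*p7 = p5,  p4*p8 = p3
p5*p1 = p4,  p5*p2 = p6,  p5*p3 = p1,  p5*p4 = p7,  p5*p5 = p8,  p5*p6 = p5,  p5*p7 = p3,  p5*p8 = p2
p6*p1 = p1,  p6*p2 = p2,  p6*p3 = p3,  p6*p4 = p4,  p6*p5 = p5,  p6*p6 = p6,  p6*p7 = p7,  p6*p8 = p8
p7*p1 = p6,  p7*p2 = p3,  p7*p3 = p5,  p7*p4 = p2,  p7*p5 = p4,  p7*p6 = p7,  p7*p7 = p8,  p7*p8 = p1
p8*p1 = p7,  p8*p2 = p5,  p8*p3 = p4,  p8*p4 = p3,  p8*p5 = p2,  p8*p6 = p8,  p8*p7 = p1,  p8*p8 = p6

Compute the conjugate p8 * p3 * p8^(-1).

The identity is p6. In row p8, the entry p6 sits in column p8, so p8^(-1) = p8.
p8 * p3 = p4
p4 * p8 = p3
(Structurally, Γ here is isomorphic to the quaternion group Q_8.)

p3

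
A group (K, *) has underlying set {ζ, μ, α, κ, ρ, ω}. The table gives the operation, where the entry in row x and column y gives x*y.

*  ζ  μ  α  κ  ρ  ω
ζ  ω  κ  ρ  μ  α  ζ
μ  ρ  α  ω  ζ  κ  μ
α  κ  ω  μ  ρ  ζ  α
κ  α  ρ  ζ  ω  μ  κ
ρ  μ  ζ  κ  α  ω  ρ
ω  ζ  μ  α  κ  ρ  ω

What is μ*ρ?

κ

Read row μ, column ρ: μ*ρ = κ.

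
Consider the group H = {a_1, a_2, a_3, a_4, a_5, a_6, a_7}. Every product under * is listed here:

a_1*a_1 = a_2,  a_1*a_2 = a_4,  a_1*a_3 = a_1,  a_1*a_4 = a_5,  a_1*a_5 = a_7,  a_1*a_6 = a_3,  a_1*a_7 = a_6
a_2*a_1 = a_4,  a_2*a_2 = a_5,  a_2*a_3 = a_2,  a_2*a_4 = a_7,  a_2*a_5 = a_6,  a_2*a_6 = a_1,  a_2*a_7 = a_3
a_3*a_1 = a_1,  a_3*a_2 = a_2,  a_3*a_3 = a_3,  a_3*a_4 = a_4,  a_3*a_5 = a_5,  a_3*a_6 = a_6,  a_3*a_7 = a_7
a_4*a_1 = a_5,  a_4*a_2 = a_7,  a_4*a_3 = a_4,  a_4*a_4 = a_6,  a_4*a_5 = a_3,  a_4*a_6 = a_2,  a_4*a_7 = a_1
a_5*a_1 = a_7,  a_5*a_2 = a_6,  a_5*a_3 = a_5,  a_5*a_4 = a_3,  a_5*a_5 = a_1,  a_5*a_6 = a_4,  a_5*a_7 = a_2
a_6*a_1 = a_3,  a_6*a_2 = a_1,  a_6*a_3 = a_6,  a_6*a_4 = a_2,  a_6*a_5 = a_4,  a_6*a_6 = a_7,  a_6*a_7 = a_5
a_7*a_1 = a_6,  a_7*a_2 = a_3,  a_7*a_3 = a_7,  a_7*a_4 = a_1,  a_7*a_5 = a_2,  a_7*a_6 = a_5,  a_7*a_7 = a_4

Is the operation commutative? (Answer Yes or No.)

Yes

Check whether the table is symmetric across its main diagonal.
Every entry (row x, col y) equals the entry (row y, col x), so H is abelian.
(In fact H ≅ the cyclic group Z_7.)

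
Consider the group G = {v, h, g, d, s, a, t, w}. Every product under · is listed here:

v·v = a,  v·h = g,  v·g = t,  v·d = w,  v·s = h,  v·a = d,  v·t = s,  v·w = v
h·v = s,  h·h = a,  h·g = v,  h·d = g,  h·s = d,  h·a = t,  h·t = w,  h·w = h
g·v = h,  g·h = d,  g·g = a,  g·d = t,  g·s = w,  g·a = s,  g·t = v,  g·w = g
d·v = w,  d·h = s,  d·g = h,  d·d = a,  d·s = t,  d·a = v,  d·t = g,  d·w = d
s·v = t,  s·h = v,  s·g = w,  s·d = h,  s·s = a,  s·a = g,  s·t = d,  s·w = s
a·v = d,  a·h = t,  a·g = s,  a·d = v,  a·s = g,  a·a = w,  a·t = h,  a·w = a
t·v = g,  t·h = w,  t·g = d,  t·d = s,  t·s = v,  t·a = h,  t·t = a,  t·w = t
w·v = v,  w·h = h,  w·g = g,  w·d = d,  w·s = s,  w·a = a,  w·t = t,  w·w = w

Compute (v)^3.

v^1 = v
v^2 = v·v = a
v^3 = a·v = d

d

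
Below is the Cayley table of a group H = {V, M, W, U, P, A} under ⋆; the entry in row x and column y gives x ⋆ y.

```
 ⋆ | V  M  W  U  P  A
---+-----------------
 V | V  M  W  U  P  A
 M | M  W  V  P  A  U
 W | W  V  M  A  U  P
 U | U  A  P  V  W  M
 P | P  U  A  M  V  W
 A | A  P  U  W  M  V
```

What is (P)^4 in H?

P^1 = P
P^2 = P ⋆ P = V
P^3 = V ⋆ P = P
P^4 = P ⋆ P = V
(Structurally, H here is isomorphic to the symmetric group S_3.)

V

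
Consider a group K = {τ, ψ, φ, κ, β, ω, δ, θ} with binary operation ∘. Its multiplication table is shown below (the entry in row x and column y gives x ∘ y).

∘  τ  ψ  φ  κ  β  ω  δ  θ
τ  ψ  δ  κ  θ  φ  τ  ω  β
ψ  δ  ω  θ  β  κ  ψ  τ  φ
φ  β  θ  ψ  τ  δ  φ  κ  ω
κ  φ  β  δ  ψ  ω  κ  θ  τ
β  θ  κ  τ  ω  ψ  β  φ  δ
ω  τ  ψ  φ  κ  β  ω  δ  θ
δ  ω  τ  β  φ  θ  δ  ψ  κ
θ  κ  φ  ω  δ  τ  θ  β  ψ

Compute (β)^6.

β^1 = β
β^2 = β ∘ β = ψ
β^3 = ψ ∘ β = κ
β^4 = κ ∘ β = ω
β^5 = ω ∘ β = β
β^6 = β ∘ β = ψ

ψ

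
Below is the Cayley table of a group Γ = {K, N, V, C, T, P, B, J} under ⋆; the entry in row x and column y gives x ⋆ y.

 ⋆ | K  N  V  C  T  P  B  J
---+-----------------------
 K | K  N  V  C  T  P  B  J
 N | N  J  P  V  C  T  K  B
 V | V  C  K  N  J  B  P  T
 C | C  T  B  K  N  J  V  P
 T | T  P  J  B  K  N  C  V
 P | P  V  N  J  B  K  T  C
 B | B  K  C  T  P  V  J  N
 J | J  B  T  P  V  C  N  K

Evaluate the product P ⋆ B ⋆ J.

P ⋆ B = T
T ⋆ J = V
(Structurally, Γ here is isomorphic to the dihedral group D_4.)

V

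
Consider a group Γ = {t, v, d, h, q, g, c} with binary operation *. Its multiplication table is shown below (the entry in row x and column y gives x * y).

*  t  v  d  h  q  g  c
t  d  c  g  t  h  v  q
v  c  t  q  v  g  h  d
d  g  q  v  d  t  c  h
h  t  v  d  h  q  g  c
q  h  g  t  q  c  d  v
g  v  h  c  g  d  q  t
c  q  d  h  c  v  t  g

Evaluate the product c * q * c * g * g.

t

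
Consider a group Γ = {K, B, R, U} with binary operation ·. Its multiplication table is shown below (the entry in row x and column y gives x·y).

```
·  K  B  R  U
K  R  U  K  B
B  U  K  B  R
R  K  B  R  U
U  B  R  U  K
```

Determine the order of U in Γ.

4

The identity element is R (its row matches the header).
U^1 = U
U^2 = U·U = K
U^3 = K·U = B
U^4 = B·U = R
The first power of U equal to the identity is U^4, so ord(U) = 4.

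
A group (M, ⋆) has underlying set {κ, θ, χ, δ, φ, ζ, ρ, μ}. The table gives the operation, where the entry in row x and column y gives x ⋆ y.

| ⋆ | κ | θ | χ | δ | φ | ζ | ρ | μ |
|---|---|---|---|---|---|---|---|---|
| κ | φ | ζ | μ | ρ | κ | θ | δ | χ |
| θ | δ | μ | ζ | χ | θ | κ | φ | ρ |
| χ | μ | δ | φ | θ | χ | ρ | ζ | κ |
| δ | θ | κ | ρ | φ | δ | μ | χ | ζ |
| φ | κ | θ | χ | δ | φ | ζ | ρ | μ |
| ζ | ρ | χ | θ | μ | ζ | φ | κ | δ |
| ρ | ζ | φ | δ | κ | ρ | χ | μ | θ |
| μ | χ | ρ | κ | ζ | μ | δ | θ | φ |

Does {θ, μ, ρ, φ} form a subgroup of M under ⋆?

Yes

{θ, μ, ρ, φ} contains the identity φ.
Checking products: every product of two elements of {θ, μ, ρ, φ} (read from the table) lies in {θ, μ, ρ, φ}, so the set is closed.
In a finite group, a nonempty closed subset is a subgroup. So {θ, μ, ρ, φ} ≤ M.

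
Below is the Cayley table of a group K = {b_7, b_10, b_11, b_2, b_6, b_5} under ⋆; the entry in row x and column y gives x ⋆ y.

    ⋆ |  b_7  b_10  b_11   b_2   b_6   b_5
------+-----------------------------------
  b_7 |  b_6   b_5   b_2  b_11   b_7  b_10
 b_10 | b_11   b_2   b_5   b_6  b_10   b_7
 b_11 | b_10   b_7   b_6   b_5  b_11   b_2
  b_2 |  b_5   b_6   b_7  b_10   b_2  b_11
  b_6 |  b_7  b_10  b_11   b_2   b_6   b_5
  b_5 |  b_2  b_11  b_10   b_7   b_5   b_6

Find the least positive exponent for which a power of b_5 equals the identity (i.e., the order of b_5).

The identity element is b_6 (its row matches the header).
b_5^1 = b_5
b_5^2 = b_5 ⋆ b_5 = b_6
The first power of b_5 equal to the identity is b_5^2, so ord(b_5) = 2.
(Structurally, K here is isomorphic to the symmetric group S_3.)

2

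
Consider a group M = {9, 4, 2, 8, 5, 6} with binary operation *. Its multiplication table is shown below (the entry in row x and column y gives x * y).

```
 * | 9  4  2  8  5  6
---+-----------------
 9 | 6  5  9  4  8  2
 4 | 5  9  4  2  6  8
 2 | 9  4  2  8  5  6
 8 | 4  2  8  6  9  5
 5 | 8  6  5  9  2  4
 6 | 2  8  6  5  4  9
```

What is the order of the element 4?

6

The identity element is 2 (its row matches the header).
4^1 = 4
4^2 = 4 * 4 = 9
4^3 = 9 * 4 = 5
4^4 = 5 * 4 = 6
4^5 = 6 * 4 = 8
4^6 = 8 * 4 = 2
The first power of 4 equal to the identity is 4^6, so ord(4) = 6.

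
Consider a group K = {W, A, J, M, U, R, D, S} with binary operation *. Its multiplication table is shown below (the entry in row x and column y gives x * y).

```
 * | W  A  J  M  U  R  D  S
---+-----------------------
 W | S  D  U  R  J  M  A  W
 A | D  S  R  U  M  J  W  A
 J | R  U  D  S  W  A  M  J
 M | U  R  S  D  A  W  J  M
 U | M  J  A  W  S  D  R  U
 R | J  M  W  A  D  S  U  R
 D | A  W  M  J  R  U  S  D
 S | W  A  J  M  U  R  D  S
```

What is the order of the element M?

4

The identity element is S (its row matches the header).
M^1 = M
M^2 = M * M = D
M^3 = D * M = J
M^4 = J * M = S
The first power of M equal to the identity is M^4, so ord(M) = 4.
(Structurally, K here is isomorphic to the dihedral group D_4.)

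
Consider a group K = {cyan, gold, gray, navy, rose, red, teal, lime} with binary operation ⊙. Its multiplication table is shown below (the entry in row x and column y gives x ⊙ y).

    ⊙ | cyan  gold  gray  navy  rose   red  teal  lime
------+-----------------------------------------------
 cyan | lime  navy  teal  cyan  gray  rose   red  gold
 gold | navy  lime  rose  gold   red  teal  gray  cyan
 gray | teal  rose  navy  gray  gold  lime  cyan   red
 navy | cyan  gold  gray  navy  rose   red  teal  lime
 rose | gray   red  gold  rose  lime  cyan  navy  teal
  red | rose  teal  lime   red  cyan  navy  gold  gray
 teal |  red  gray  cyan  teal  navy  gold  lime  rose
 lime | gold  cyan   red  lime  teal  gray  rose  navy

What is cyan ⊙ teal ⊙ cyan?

rose

cyan ⊙ teal = red
red ⊙ cyan = rose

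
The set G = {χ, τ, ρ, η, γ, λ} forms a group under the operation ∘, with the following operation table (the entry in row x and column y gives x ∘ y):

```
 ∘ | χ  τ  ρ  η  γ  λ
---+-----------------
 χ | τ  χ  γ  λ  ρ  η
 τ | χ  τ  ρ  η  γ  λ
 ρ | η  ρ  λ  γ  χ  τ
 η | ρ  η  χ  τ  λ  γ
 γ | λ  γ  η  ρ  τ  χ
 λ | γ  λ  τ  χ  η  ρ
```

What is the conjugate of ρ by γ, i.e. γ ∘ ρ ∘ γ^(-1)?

The identity is τ. In row γ, the entry τ sits in column γ, so γ^(-1) = γ.
γ ∘ ρ = η
η ∘ γ = λ

λ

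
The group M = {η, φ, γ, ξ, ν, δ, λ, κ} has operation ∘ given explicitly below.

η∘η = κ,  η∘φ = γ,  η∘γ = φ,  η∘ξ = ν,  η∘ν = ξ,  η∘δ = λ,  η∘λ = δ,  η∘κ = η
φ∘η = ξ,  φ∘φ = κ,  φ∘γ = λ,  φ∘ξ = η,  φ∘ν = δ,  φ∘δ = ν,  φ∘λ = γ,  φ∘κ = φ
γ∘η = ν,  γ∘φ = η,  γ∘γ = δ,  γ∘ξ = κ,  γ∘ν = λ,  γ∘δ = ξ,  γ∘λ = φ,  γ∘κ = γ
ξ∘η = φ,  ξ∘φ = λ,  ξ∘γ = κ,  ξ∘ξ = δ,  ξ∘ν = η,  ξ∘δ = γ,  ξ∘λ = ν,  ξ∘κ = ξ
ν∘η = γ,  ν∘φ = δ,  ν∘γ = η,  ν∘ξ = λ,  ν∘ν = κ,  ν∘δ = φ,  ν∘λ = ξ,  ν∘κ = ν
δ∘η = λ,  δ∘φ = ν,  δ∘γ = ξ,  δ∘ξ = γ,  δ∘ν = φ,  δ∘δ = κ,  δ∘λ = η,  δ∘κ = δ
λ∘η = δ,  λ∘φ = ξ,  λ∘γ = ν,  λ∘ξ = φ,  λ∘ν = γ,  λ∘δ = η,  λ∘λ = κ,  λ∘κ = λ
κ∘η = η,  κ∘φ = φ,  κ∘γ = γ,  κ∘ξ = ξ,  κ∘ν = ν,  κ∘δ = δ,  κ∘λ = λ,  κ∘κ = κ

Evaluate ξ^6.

ξ^1 = ξ
ξ^2 = ξ ∘ ξ = δ
ξ^3 = δ ∘ ξ = γ
ξ^4 = γ ∘ ξ = κ
ξ^5 = κ ∘ ξ = ξ
ξ^6 = ξ ∘ ξ = δ

δ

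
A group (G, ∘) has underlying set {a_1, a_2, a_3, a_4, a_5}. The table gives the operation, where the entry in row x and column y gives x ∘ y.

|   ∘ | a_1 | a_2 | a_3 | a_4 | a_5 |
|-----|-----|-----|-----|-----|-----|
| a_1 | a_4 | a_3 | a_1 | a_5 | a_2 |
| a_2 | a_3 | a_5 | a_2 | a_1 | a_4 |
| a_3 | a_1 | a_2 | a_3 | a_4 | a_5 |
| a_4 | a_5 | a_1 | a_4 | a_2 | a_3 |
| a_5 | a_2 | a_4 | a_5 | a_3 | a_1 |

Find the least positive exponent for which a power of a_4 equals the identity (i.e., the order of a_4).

5

The identity element is a_3 (its row matches the header).
a_4^1 = a_4
a_4^2 = a_4 ∘ a_4 = a_2
a_4^3 = a_2 ∘ a_4 = a_1
a_4^4 = a_1 ∘ a_4 = a_5
a_4^5 = a_5 ∘ a_4 = a_3
The first power of a_4 equal to the identity is a_4^5, so ord(a_4) = 5.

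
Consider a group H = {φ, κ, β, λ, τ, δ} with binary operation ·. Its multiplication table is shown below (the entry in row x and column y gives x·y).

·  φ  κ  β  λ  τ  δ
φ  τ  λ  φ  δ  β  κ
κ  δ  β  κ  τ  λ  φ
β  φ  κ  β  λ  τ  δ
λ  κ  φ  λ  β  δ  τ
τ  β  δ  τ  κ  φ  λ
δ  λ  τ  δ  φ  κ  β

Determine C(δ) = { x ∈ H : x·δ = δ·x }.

Compare row δ with column δ entry by entry.
κ·δ = φ but δ·κ = τ, so κ does not.
Collecting the elements that commute with δ: C(δ) = {β, δ}.

{β, δ}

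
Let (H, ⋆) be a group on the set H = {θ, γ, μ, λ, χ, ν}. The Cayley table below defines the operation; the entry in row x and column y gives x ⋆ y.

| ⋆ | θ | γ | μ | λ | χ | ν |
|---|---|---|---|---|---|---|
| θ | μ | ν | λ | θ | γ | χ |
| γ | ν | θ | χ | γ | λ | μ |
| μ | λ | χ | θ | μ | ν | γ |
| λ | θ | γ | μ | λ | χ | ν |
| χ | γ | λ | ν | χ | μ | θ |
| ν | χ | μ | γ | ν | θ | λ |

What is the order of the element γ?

6

The identity element is λ (its row matches the header).
γ^1 = γ
γ^2 = γ ⋆ γ = θ
γ^3 = θ ⋆ γ = ν
γ^4 = ν ⋆ γ = μ
γ^5 = μ ⋆ γ = χ
γ^6 = χ ⋆ γ = λ
The first power of γ equal to the identity is γ^6, so ord(γ) = 6.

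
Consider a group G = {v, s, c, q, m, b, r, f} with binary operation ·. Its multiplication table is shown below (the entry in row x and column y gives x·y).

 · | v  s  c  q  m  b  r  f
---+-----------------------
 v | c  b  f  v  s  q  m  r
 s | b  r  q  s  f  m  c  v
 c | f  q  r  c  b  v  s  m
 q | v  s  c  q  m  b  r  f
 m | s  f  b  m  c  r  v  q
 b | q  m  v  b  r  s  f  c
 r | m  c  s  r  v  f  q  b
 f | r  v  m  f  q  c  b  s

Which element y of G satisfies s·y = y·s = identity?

c

First locate the identity: row q matches the header, so q is the identity.
Scan row s for q: s·c = q. Hence s^(-1) = c.
(Structurally, G here is isomorphic to the cyclic group Z_8.)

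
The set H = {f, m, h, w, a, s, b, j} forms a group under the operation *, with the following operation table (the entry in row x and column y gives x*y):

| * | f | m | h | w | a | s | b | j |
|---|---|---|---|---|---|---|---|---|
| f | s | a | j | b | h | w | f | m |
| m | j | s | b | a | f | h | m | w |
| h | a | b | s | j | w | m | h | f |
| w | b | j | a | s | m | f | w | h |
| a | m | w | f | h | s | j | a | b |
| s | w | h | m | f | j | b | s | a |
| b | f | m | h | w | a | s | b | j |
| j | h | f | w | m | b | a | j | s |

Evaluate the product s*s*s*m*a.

w

s*s = b
b*s = s
s*m = h
h*a = w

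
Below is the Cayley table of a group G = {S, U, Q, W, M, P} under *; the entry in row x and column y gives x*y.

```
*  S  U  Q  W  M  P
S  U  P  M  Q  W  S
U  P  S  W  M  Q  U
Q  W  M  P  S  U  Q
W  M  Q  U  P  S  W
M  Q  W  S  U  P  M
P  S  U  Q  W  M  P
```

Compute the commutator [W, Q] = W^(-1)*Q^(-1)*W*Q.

Identity is P; from the table W^(-1) = W and Q^(-1) = Q.
W*Q = U
U*W = M
M*Q = S

S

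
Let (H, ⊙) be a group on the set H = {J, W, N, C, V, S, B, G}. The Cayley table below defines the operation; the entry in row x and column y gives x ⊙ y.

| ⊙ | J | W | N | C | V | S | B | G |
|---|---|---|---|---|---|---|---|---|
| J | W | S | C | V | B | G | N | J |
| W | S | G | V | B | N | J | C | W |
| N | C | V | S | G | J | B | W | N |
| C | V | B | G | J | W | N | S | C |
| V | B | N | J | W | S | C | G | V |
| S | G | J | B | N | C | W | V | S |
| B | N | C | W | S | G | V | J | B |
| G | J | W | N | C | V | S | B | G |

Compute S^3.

S^1 = S
S^2 = S ⊙ S = W
S^3 = W ⊙ S = J

J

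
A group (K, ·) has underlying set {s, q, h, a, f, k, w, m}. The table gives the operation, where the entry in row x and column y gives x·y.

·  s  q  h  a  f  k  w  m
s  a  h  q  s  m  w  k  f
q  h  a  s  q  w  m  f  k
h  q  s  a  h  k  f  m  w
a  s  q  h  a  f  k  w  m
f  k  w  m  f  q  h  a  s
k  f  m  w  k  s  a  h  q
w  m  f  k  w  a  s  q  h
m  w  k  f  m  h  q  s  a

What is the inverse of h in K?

First locate the identity: row a matches the header, so a is the identity.
Scan row h for a: h·h = a. Hence h^(-1) = h.

h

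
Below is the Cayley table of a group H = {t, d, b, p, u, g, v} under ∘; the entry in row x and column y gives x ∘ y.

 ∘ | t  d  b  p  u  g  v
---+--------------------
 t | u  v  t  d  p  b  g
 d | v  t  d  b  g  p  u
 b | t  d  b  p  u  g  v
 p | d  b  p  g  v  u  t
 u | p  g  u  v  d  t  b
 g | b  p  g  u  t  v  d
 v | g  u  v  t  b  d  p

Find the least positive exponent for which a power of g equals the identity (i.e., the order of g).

The identity element is b (its row matches the header).
g^1 = g
g^2 = g ∘ g = v
g^3 = v ∘ g = d
g^4 = d ∘ g = p
g^5 = p ∘ g = u
g^6 = u ∘ g = t
g^7 = t ∘ g = b
The first power of g equal to the identity is g^7, so ord(g) = 7.

7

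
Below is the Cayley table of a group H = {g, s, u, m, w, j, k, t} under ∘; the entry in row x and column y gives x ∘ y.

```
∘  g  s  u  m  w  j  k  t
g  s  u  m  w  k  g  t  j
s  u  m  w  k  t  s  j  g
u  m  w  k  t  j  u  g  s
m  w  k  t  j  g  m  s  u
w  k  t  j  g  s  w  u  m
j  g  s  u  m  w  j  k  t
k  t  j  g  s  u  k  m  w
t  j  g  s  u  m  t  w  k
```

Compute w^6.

w^1 = w
w^2 = w ∘ w = s
w^3 = s ∘ w = t
w^4 = t ∘ w = m
w^5 = m ∘ w = g
w^6 = g ∘ w = k

k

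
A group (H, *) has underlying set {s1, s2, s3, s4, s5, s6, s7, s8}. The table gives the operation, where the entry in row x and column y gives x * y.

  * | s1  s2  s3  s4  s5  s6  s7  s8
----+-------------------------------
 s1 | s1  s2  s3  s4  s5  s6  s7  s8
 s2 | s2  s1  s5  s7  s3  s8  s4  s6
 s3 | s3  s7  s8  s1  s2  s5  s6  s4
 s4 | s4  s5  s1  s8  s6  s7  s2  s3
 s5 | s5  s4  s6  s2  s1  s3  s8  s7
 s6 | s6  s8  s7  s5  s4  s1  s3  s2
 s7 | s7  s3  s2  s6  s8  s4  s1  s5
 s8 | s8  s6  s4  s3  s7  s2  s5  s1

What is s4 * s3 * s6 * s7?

s3

s4 * s3 = s1
s1 * s6 = s6
s6 * s7 = s3
(Structurally, H here is isomorphic to the dihedral group D_4.)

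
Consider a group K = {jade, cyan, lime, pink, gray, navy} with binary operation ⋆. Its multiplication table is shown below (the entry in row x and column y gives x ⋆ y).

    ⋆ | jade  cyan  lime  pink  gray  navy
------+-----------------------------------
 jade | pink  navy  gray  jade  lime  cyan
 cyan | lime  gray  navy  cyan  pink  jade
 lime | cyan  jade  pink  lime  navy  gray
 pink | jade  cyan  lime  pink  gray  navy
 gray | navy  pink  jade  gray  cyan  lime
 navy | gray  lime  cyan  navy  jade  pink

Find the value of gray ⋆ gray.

Read row gray, column gray: gray ⋆ gray = cyan.

cyan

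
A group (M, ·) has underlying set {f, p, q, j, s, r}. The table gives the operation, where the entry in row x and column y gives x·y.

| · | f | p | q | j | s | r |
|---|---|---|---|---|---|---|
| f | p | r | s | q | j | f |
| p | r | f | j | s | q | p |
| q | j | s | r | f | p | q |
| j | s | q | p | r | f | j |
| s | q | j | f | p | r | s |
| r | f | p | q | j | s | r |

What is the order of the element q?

The identity element is r (its row matches the header).
q^1 = q
q^2 = q·q = r
The first power of q equal to the identity is q^2, so ord(q) = 2.
(Structurally, M here is isomorphic to the symmetric group S_3.)

2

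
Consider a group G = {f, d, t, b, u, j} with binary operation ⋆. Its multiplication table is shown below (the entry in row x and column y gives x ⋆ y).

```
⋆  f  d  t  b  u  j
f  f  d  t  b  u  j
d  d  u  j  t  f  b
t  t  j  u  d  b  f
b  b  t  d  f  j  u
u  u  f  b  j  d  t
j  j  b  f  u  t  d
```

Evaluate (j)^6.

f

j^1 = j
j^2 = j ⋆ j = d
j^3 = d ⋆ j = b
j^4 = b ⋆ j = u
j^5 = u ⋆ j = t
j^6 = t ⋆ j = f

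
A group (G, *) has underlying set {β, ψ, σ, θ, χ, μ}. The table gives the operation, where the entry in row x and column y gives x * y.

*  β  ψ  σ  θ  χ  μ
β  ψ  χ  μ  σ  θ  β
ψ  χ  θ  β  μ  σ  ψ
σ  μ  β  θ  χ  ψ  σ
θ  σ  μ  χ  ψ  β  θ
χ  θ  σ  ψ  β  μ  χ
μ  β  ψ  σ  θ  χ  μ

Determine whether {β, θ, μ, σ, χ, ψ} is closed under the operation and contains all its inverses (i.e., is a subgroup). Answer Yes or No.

{β, θ, μ, σ, χ, ψ} contains the identity μ.
Checking products: every product of two elements of {β, θ, μ, σ, χ, ψ} (read from the table) lies in {β, θ, μ, σ, χ, ψ}, so the set is closed.
In a finite group, a nonempty closed subset is a subgroup. So {β, θ, μ, σ, χ, ψ} ≤ G.
(Structurally, G here is isomorphic to the cyclic group Z_6.)

Yes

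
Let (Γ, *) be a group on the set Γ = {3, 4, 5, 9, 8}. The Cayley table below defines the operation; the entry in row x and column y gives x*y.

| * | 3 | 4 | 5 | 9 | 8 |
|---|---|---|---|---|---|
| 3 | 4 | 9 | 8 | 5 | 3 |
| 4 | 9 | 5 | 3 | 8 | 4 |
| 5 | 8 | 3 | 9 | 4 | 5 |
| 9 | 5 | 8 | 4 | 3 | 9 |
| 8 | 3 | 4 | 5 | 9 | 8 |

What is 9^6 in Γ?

9^1 = 9
9^2 = 9*9 = 3
9^3 = 3*9 = 5
9^4 = 5*9 = 4
9^5 = 4*9 = 8
9^6 = 8*9 = 9
(Structurally, Γ here is isomorphic to the cyclic group Z_5.)

9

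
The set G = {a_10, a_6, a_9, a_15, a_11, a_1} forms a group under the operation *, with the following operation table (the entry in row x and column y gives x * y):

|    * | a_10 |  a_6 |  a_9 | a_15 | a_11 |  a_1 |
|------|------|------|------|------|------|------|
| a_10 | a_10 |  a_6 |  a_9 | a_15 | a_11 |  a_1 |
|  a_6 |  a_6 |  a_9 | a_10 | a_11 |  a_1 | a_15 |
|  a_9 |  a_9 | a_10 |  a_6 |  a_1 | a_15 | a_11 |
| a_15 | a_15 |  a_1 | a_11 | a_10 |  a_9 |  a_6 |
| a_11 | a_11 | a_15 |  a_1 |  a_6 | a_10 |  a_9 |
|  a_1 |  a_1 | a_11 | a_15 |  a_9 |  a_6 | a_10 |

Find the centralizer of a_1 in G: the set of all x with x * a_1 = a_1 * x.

Compare row a_1 with column a_1 entry by entry.
a_15 * a_1 = a_6 but a_1 * a_15 = a_9, so a_15 does not.
Collecting the elements that commute with a_1: C(a_1) = {a_1, a_10}.

{a_1, a_10}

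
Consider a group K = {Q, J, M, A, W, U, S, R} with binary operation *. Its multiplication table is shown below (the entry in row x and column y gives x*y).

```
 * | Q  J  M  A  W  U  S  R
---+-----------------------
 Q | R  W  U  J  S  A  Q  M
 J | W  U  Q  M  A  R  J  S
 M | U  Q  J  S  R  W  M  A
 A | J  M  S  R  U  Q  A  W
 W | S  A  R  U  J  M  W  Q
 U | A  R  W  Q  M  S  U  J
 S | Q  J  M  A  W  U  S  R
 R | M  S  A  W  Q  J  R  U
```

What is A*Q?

J

Read row A, column Q: A*Q = J.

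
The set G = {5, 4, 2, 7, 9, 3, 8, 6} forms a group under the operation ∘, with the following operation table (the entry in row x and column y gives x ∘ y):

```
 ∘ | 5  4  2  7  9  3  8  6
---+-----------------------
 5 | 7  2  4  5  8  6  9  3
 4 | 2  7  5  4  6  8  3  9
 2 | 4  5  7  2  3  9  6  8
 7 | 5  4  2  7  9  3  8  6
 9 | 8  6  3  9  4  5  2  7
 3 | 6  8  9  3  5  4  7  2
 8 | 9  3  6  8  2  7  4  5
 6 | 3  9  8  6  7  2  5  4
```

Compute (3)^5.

3

3^1 = 3
3^2 = 3 ∘ 3 = 4
3^3 = 4 ∘ 3 = 8
3^4 = 8 ∘ 3 = 7
3^5 = 7 ∘ 3 = 3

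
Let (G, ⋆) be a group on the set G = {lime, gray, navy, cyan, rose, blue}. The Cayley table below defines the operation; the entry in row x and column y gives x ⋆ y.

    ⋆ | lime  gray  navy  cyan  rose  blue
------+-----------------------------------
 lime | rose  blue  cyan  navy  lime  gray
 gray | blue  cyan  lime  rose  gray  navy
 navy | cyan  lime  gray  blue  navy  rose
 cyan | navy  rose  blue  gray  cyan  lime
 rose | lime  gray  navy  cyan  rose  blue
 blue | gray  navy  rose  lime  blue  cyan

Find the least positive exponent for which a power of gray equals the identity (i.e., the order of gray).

The identity element is rose (its row matches the header).
gray^1 = gray
gray^2 = gray ⋆ gray = cyan
gray^3 = cyan ⋆ gray = rose
The first power of gray equal to the identity is gray^3, so ord(gray) = 3.

3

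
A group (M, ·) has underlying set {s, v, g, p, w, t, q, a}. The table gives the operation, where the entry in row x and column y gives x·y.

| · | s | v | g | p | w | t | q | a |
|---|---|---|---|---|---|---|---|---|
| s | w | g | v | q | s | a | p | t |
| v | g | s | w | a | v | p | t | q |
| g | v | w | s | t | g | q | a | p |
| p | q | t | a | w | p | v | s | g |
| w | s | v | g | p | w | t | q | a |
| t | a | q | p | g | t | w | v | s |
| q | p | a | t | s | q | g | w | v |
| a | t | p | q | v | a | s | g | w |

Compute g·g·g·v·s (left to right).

w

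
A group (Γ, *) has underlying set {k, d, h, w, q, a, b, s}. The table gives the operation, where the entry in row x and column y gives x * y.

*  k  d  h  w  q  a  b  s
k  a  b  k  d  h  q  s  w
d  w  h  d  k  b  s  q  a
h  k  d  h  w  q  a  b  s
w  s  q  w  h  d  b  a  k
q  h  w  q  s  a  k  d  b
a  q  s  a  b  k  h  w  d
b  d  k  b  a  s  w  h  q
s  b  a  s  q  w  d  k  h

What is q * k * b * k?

d

q * k = h
h * b = b
b * k = d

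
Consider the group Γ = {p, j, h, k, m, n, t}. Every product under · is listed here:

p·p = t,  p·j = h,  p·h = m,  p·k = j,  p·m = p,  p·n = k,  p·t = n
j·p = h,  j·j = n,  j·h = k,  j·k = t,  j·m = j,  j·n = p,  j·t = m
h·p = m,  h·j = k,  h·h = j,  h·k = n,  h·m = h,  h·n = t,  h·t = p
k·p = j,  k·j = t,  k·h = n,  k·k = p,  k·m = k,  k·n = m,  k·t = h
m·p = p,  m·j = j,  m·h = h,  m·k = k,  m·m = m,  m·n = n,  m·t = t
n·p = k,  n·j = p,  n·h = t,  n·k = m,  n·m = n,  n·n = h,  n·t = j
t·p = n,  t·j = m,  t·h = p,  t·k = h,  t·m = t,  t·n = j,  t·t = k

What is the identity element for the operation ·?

m

The identity e satisfies e·x = x for all x, so its row in the table reproduces the column headers.
Row m reads: p, j, h, k, m, n, t — exactly the header order. So m is the identity.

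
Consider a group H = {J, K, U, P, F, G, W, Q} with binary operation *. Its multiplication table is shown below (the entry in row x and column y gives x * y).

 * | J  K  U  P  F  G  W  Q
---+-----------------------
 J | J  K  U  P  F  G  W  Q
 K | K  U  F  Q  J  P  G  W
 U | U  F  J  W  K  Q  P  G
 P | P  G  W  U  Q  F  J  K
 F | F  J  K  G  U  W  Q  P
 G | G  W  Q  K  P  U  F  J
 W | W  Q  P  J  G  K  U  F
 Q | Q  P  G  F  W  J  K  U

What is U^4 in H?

U^1 = U
U^2 = U * U = J
U^3 = J * U = U
U^4 = U * U = J

J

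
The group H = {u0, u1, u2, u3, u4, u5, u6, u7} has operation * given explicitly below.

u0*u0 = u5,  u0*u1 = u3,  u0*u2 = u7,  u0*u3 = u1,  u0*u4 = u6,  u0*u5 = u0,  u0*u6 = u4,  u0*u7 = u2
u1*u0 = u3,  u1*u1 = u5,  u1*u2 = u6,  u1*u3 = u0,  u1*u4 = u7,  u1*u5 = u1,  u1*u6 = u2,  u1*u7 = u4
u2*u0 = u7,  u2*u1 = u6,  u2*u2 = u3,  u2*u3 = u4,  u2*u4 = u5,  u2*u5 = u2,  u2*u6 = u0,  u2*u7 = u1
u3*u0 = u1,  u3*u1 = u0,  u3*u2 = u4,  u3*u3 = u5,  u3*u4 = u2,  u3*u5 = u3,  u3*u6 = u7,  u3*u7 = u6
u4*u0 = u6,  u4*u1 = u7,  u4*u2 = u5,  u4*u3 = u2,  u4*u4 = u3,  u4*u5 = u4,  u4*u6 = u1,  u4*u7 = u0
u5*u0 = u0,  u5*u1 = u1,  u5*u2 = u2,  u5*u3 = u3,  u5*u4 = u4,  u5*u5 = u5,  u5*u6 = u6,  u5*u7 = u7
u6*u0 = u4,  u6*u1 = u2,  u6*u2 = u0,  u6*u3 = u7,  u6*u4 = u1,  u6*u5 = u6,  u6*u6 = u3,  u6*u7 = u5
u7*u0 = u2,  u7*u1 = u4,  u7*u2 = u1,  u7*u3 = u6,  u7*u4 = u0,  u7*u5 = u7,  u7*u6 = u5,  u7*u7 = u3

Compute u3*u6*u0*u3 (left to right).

u4

u3*u6 = u7
u7*u0 = u2
u2*u3 = u4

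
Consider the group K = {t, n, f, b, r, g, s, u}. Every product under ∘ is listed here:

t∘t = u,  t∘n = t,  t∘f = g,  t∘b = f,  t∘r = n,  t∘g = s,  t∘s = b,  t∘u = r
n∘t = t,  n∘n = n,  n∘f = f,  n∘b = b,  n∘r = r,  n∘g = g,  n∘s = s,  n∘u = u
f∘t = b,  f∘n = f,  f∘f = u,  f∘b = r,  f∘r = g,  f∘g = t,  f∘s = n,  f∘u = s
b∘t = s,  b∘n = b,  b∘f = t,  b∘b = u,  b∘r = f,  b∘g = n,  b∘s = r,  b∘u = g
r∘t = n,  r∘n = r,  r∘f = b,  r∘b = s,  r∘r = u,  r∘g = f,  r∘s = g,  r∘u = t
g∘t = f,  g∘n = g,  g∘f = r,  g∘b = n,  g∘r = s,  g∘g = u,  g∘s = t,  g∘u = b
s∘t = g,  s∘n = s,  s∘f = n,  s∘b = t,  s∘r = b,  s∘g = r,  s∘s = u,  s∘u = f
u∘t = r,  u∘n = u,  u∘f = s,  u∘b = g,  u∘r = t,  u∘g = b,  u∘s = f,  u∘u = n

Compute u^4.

u^1 = u
u^2 = u ∘ u = n
u^3 = n ∘ u = u
u^4 = u ∘ u = n

n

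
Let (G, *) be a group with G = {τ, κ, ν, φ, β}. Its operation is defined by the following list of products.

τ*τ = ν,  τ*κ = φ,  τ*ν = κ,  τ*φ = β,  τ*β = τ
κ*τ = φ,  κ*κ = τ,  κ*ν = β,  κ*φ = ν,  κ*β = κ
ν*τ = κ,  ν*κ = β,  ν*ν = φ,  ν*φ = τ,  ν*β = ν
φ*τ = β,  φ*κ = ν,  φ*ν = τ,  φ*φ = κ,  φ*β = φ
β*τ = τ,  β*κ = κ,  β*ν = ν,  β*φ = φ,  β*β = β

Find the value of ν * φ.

τ

Read row ν, column φ: ν * φ = τ.
(Structurally, G here is isomorphic to the cyclic group Z_5.)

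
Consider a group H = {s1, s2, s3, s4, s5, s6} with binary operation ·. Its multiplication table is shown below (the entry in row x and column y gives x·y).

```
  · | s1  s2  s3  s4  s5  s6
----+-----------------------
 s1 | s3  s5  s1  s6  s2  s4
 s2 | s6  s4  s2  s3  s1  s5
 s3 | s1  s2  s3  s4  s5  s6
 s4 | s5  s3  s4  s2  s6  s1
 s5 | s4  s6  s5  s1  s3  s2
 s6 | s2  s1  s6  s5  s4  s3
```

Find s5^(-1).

s5

First locate the identity: row s3 matches the header, so s3 is the identity.
Scan row s5 for s3: s5·s5 = s3. Hence s5^(-1) = s5.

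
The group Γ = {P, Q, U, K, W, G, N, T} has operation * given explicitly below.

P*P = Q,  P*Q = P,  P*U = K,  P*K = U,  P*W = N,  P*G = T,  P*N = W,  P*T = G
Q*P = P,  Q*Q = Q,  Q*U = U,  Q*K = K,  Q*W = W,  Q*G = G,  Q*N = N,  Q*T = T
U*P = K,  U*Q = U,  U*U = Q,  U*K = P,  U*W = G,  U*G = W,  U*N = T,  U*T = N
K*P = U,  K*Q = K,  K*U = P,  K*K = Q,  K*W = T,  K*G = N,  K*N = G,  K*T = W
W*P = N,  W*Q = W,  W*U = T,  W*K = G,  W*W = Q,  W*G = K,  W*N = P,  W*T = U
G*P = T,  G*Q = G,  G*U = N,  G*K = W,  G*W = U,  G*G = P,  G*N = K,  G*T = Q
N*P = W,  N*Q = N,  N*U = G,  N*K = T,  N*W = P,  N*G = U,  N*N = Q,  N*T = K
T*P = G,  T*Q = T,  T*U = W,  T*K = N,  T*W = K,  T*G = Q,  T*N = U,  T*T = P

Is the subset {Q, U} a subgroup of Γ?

{Q, U} contains the identity Q.
Checking products: every product of two elements of {Q, U} (read from the table) lies in {Q, U}, so the set is closed.
In a finite group, a nonempty closed subset is a subgroup. So {Q, U} ≤ Γ.

Yes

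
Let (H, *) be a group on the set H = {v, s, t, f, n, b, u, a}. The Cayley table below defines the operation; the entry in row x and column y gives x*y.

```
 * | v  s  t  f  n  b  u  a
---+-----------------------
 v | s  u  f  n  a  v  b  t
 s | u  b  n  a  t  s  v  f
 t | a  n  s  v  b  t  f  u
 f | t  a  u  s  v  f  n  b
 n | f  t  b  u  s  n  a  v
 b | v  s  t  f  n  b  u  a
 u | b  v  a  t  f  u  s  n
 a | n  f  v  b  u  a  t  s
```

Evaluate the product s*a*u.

s*a = f
f*u = n

n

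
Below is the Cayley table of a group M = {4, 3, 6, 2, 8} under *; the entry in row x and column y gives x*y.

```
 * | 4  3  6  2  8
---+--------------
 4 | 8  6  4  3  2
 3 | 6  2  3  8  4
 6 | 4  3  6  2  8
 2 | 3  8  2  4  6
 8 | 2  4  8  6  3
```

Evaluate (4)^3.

2

4^1 = 4
4^2 = 4*4 = 8
4^3 = 8*4 = 2
(Structurally, M here is isomorphic to the cyclic group Z_5.)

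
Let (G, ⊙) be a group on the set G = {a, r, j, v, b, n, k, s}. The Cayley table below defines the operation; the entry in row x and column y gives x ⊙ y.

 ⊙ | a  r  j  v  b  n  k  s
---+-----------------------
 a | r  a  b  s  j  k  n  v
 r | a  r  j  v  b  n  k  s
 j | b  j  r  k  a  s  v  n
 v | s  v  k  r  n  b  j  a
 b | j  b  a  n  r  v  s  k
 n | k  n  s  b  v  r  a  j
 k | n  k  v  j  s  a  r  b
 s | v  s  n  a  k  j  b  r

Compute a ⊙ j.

Read row a, column j: a ⊙ j = b.

b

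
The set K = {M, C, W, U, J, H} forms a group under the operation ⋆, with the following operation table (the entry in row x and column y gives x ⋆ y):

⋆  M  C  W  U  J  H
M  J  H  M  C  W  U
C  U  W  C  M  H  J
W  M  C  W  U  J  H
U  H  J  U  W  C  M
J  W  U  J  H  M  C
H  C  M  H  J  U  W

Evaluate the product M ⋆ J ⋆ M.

M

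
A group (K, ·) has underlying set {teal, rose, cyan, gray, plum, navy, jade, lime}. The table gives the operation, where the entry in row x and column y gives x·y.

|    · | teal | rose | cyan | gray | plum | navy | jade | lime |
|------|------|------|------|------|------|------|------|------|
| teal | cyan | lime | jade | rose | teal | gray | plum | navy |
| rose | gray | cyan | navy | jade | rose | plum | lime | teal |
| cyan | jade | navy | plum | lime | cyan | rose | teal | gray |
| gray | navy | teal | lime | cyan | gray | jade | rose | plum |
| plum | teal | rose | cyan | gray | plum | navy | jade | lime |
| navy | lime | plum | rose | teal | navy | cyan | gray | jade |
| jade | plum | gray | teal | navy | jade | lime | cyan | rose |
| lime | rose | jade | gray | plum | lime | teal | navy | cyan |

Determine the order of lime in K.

4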